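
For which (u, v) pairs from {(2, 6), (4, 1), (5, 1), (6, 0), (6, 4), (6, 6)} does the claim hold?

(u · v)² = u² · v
Testing each pair:
(2, 6): LHS = 144, RHS = 24 → fails
(4, 1): LHS = 16, RHS = 16 → holds
(5, 1): LHS = 25, RHS = 25 → holds
(6, 0): LHS = 0, RHS = 0 → holds
(6, 4): LHS = 576, RHS = 144 → fails
(6, 6): LHS = 1296, RHS = 216 → fails

3 of 6 pairs satisfy the claim.

Answer: (4, 1), (5, 1), (6, 0)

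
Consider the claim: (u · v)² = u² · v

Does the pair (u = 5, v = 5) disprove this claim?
Yes

Substituting u = 5, v = 5:
LHS = (5 · 5)² = 625
RHS = 5² · 5 = 125

Since LHS ≠ RHS, this pair disproves the claim.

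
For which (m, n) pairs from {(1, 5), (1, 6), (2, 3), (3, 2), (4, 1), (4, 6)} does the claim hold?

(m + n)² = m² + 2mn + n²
All pairs

Testing each pair:
(1, 5): LHS = 36, RHS = 36 → holds
(1, 6): LHS = 49, RHS = 49 → holds
(2, 3): LHS = 25, RHS = 25 → holds
(3, 2): LHS = 25, RHS = 25 → holds
(4, 1): LHS = 25, RHS = 25 → holds
(4, 6): LHS = 100, RHS = 100 → holds

Every pair satisfies the claim.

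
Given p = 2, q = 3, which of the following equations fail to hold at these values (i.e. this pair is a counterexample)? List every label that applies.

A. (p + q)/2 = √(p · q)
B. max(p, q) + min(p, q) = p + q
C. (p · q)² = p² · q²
Evaluating each claim at the given values:
A. LHS = 5/2, RHS = √(6) ≈ 2.449 → fails here (LHS ≠ RHS)
B. LHS = 5, RHS = 5 → holds here (LHS = RHS)
C. LHS = 36, RHS = 36 → holds here (LHS = RHS)

Answer: A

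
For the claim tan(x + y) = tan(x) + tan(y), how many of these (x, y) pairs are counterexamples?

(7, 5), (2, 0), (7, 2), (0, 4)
2

Testing each pair:
(7, 5): LHS = tan(12) ≈ -0.6359, RHS = tan(5) + tan(7) ≈ -2.509 → counterexample
(2, 0): LHS = tan(2) ≈ -2.185, RHS = tan(2) ≈ -2.185 → satisfies claim
(7, 2): LHS = tan(9) ≈ -0.4523, RHS = tan(2) + tan(7) ≈ -1.314 → counterexample
(0, 4): LHS = tan(4) ≈ 1.158, RHS = tan(4) ≈ 1.158 → satisfies claim

That makes 2 counterexamples.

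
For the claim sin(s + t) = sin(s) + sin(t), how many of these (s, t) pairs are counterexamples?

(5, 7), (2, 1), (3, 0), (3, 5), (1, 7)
Testing each pair:
(5, 7): LHS = sin(12) ≈ -0.5366, RHS = sin(5) + sin(7) ≈ -0.3019 → counterexample
(2, 1): LHS = sin(3) ≈ 0.1411, RHS = sin(1) + sin(2) ≈ 1.751 → counterexample
(3, 0): LHS = sin(3) ≈ 0.1411, RHS = sin(3) ≈ 0.1411 → satisfies claim
(3, 5): LHS = sin(8) ≈ 0.9894, RHS = sin(5) + sin(3) ≈ -0.8178 → counterexample
(1, 7): LHS = sin(8) ≈ 0.9894, RHS = sin(7) + sin(1) ≈ 1.498 → counterexample

That makes 4 counterexamples.

Answer: 4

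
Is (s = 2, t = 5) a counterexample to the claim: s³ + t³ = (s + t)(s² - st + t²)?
No

Substituting s = 2, t = 5:
LHS = 2³ + 5³ = 133
RHS = (2 + 5)(2² - 2·5 + 5²) = 133

The sides agree, so this pair does not disprove the claim.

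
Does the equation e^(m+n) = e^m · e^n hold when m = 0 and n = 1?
Substituting m = 0, n = 1:

LHS = e^(0+1) = e ≈ 2.718
RHS = e^0 · e^1 = e ≈ 2.718

LHS = RHS, so the equation holds at this point.

Answer: Holds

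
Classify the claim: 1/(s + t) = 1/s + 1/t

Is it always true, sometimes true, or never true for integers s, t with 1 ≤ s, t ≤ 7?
The claim fails for every pair in the range. For instance at (s, t) = (5, 7): LHS = 1/12, RHS = 12/35.

Answer: Never true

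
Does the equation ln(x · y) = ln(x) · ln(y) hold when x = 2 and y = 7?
Substituting x = 2, y = 7:

LHS = ln(2 · 7) = ln(14) ≈ 2.639
RHS = ln(2) · ln(7) ≈ 1.349

LHS ≠ RHS, so the equation does not hold at this point.

Answer: Fails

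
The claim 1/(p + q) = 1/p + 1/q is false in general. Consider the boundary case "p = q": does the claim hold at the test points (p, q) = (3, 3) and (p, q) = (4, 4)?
No, fails at both test points

At (3, 3): LHS = 1/6 ≠ RHS = 2/3
At (4, 4): LHS = 1/8 ≠ RHS = 1/2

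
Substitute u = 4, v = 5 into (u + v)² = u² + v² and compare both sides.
LHS = (4 + 5)² = 81
RHS = 4² + 5² = 41

LHS ≠ RHS, so the equation does not hold here.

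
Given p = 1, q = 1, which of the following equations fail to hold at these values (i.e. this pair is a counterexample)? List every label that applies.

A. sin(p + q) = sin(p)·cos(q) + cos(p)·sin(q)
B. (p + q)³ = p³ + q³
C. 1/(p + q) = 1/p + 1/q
Evaluating each claim at the given values:
A. LHS = sin(2) ≈ 0.9093, RHS = 2·sin(1)·cos(1) ≈ 0.9093 → holds here (LHS = RHS)
B. LHS = 8, RHS = 2 → fails here (LHS ≠ RHS)
C. LHS = 1/2, RHS = 2 → fails here (LHS ≠ RHS)

Answer: B, C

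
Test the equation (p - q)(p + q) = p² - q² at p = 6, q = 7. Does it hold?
Holds

Substituting p = 6, q = 7:

LHS = (6 - 7)(6 + 7) = -13
RHS = 6² - 7² = -13

LHS = RHS, so the equation holds at this point.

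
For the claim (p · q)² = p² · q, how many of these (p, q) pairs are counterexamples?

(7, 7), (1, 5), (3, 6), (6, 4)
Testing each pair:
(7, 7): LHS = 2401, RHS = 343 → counterexample
(1, 5): LHS = 25, RHS = 5 → counterexample
(3, 6): LHS = 324, RHS = 54 → counterexample
(6, 4): LHS = 576, RHS = 144 → counterexample

That makes 4 counterexamples.

Answer: 4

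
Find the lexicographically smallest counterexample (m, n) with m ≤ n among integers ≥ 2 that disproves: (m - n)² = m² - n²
Substituting (2, 3) into the claim:
LHS = (2 - 3)² = 1
RHS = 2² - 3² = -5

Since LHS ≠ RHS, this pair disproves the claim, and no lexicographically smaller pair (m ≤ n, integers ≥ 2) does.

For instance (4, 8) is also a counterexample (LHS = 16, RHS = -48), but it's lexicographically larger.

Answer: (m, n) = (2, 3)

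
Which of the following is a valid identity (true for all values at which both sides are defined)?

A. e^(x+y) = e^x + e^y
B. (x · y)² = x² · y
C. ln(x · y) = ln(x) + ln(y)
C

A: fails at (2, 7) — LHS = e^9 ≈ 8103, RHS = e^2 + e^7 ≈ 1104.
B: fails at (6, 7) — LHS = 1764, RHS = 252.
C: holds — e.g. at (2, 7), both sides equal ln(14) ≈ 2.639.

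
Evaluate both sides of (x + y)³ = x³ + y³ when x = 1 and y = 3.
LHS = (1 + 3)³ = 64
RHS = 1³ + 3³ = 28

LHS ≠ RHS, so the equation does not hold here.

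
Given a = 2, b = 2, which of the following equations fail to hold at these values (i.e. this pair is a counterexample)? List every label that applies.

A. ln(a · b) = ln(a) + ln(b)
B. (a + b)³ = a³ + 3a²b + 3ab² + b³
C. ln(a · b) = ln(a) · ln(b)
C

Evaluating each claim at the given values:
A. LHS = ln(4) ≈ 1.386, RHS = 2·ln(2) ≈ 1.386 → holds here (LHS = RHS)
B. LHS = 64, RHS = 64 → holds here (LHS = RHS)
C. LHS = ln(4) ≈ 1.386, RHS = ln(2)² ≈ 0.4805 → fails here (LHS ≠ RHS)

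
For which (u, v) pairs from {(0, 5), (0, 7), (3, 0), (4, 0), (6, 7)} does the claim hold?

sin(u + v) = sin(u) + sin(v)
Testing each pair:
(0, 5): LHS = sin(5) ≈ -0.9589, RHS = sin(5) ≈ -0.9589 → holds
(0, 7): LHS = sin(7) ≈ 0.657, RHS = sin(7) ≈ 0.657 → holds
(3, 0): LHS = sin(3) ≈ 0.1411, RHS = sin(3) ≈ 0.1411 → holds
(4, 0): LHS = sin(4) ≈ -0.7568, RHS = sin(4) ≈ -0.7568 → holds
(6, 7): LHS = sin(13) ≈ 0.4202, RHS = sin(6) + sin(7) ≈ 0.3776 → fails

4 of 5 pairs satisfy the claim.

Answer: (0, 5), (0, 7), (3, 0), (4, 0)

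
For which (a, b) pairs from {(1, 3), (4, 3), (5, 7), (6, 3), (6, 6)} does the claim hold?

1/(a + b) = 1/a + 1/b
None

Testing each pair:
(1, 3): LHS = 1/4, RHS = 4/3 → fails
(4, 3): LHS = 1/7, RHS = 7/12 → fails
(5, 7): LHS = 1/12, RHS = 12/35 → fails
(6, 3): LHS = 1/9, RHS = 1/2 → fails
(6, 6): LHS = 1/12, RHS = 1/3 → fails

No pair satisfies the claim.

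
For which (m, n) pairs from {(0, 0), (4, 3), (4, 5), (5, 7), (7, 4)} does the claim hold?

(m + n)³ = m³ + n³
(0, 0)

Testing each pair:
(0, 0): LHS = 0, RHS = 0 → holds
(4, 3): LHS = 343, RHS = 91 → fails
(4, 5): LHS = 729, RHS = 189 → fails
(5, 7): LHS = 1728, RHS = 468 → fails
(7, 4): LHS = 1331, RHS = 407 → fails

1 of 5 pairs satisfies the claim.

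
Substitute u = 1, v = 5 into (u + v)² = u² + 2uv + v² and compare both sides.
LHS = (1 + 5)² = 36
RHS = 1² + 2·1·5 + 5² = 36

LHS = RHS: the two sides agree.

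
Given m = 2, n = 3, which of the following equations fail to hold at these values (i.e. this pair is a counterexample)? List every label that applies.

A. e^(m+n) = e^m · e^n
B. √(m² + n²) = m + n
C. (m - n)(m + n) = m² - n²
B

Evaluating each claim at the given values:
A. LHS = e^5 ≈ 148.4, RHS = e^5 ≈ 148.4 → holds here (LHS = RHS)
B. LHS = √(13) ≈ 3.606, RHS = 5 → fails here (LHS ≠ RHS)
C. LHS = -5, RHS = -5 → holds here (LHS = RHS)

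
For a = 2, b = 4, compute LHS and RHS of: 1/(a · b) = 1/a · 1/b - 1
LHS = 1/(2 · 4) = 1/8
RHS = 1/2 · 1/4 - 1 = -7/8

LHS ≠ RHS, so the equation does not hold here.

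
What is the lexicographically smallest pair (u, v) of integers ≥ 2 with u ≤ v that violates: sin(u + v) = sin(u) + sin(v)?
(u, v) = (2, 2)

Substituting (2, 2) into the claim:
LHS = sin(2 + 2) = sin(4) ≈ -0.7568
RHS = sin(2) + sin(2) = 2·sin(2) ≈ 1.819

Since LHS ≠ RHS, this pair disproves the claim, and no lexicographically smaller pair (u ≤ v, integers ≥ 2) does.

For instance (2, 4) is also a counterexample (LHS = sin(6) ≈ -0.2794, RHS = sin(4) + sin(2) ≈ 0.1525), but it's lexicographically larger.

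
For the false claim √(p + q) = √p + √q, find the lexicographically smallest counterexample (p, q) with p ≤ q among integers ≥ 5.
(p, q) = (5, 5)

Substituting (5, 5) into the claim:
LHS = √(5 + 5) = √(10) ≈ 3.162
RHS = √5 + √5 = 2·√(5) ≈ 4.472

Since LHS ≠ RHS, this pair disproves the claim, and no lexicographically smaller pair (p ≤ q, integers ≥ 5) does.

For instance (7, 11) is also a counterexample (LHS = 3·√(2) ≈ 4.243, RHS = √(7) + √(11) ≈ 5.962), but it's lexicographically larger.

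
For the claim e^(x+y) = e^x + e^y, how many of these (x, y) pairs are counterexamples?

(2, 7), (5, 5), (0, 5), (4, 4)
4

Testing each pair:
(2, 7): LHS = e^9 ≈ 8103, RHS = e^2 + e^7 ≈ 1104 → counterexample
(5, 5): LHS = e^10 ≈ 22026.5, RHS = 2·e^5 ≈ 296.8 → counterexample
(0, 5): LHS = e^5 ≈ 148.4, RHS = 1 + e^5 ≈ 149.4 → counterexample
(4, 4): LHS = e^8 ≈ 2981, RHS = 2·e^4 ≈ 109.2 → counterexample

That makes 4 counterexamples.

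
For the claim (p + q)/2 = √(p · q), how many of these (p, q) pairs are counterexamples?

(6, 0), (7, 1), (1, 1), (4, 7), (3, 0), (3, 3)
4

Testing each pair:
(6, 0): LHS = 3, RHS = 0 → counterexample
(7, 1): LHS = 4, RHS = √(7) ≈ 2.646 → counterexample
(1, 1): LHS = 1, RHS = 1 → satisfies claim
(4, 7): LHS = 11/2, RHS = 2·√(7) ≈ 5.292 → counterexample
(3, 0): LHS = 3/2, RHS = 0 → counterexample
(3, 3): LHS = 3, RHS = 3 → satisfies claim

That makes 4 counterexamples.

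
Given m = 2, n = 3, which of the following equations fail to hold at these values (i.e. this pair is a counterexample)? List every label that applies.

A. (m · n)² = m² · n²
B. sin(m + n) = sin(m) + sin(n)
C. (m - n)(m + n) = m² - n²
Evaluating each claim at the given values:
A. LHS = 36, RHS = 36 → holds here (LHS = RHS)
B. LHS = sin(5) ≈ -0.9589, RHS = sin(3) + sin(2) ≈ 1.05 → fails here (LHS ≠ RHS)
C. LHS = -5, RHS = -5 → holds here (LHS = RHS)

Answer: B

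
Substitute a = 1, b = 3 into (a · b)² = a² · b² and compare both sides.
LHS = (1 · 3)² = 9
RHS = 1² · 3² = 9

LHS = RHS: the two sides agree.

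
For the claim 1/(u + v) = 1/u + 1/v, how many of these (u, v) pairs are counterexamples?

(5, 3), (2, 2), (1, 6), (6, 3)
4

Testing each pair:
(5, 3): LHS = 1/8, RHS = 8/15 → counterexample
(2, 2): LHS = 1/4, RHS = 1 → counterexample
(1, 6): LHS = 1/7, RHS = 7/6 → counterexample
(6, 3): LHS = 1/9, RHS = 1/2 → counterexample

That makes 4 counterexamples.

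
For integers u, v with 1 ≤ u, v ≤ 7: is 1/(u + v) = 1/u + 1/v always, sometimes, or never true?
The claim fails for every pair in the range. For instance at (u, v) = (5, 6): LHS = 1/11, RHS = 11/30.

Answer: Never true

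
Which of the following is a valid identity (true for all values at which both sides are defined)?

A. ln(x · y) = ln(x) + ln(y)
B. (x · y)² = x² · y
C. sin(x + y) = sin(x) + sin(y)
A

A: holds — e.g. at (2, 4), both sides equal ln(8) ≈ 2.079.
B: fails at (1, 5) — LHS = 25, RHS = 5.
C: fails at (4, 6) — LHS = sin(10) ≈ -0.544, RHS = sin(4) + sin(6) ≈ -1.036.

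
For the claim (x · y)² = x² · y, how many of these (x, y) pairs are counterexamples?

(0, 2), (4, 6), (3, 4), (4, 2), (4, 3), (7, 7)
5

Testing each pair:
(0, 2): LHS = 0, RHS = 0 → satisfies claim
(4, 6): LHS = 576, RHS = 96 → counterexample
(3, 4): LHS = 144, RHS = 36 → counterexample
(4, 2): LHS = 64, RHS = 32 → counterexample
(4, 3): LHS = 144, RHS = 48 → counterexample
(7, 7): LHS = 2401, RHS = 343 → counterexample

That makes 5 counterexamples.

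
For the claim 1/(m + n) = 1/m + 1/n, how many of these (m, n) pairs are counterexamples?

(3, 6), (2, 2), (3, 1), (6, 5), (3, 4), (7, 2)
6

Testing each pair:
(3, 6): LHS = 1/9, RHS = 1/2 → counterexample
(2, 2): LHS = 1/4, RHS = 1 → counterexample
(3, 1): LHS = 1/4, RHS = 4/3 → counterexample
(6, 5): LHS = 1/11, RHS = 11/30 → counterexample
(3, 4): LHS = 1/7, RHS = 7/12 → counterexample
(7, 2): LHS = 1/9, RHS = 9/14 → counterexample

That makes 6 counterexamples.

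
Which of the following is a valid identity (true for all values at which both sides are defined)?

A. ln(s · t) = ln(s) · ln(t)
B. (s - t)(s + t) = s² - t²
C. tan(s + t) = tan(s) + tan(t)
B

A: fails at (2, 5) — LHS = ln(10) ≈ 2.303, RHS = ln(2)·ln(5) ≈ 1.116.
B: holds — e.g. at (5, 5), both sides equal 0.
C: fails at (3, 7) — LHS = tan(10) ≈ 0.6484, RHS = tan(3) + tan(7) ≈ 0.7289.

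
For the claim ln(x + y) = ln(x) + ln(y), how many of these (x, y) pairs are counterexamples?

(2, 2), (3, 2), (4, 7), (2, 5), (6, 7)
4

Testing each pair:
(2, 2): LHS = ln(4) ≈ 1.386, RHS = 2·ln(2) ≈ 1.386 → satisfies claim
(3, 2): LHS = ln(5) ≈ 1.609, RHS = ln(2) + ln(3) ≈ 1.792 → counterexample
(4, 7): LHS = ln(11) ≈ 2.398, RHS = ln(4) + ln(7) ≈ 3.332 → counterexample
(2, 5): LHS = ln(7) ≈ 1.946, RHS = ln(2) + ln(5) ≈ 2.303 → counterexample
(6, 7): LHS = ln(13) ≈ 2.565, RHS = ln(6) + ln(7) ≈ 3.738 → counterexample

That makes 4 counterexamples.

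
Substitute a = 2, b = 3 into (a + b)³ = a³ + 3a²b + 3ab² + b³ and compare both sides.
LHS = (2 + 3)³ = 125
RHS = 2³ + 3·2²·3 + 3·2·3² + 3³ = 125

LHS = RHS: the two sides agree.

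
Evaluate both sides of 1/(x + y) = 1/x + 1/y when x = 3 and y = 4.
LHS = 1/(3 + 4) = 1/7
RHS = 1/3 + 1/4 = 7/12

LHS ≠ RHS, so the equation does not hold here.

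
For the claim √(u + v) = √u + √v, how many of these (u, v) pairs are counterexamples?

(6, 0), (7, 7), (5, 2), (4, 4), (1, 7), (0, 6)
Testing each pair:
(6, 0): LHS = √(6) ≈ 2.449, RHS = √(6) ≈ 2.449 → satisfies claim
(7, 7): LHS = √(14) ≈ 3.742, RHS = 2·√(7) ≈ 5.292 → counterexample
(5, 2): LHS = √(7) ≈ 2.646, RHS = √(2) + √(5) ≈ 3.65 → counterexample
(4, 4): LHS = 2·√(2) ≈ 2.828, RHS = 4 → counterexample
(1, 7): LHS = 2·√(2) ≈ 2.828, RHS = 1 + √(7) ≈ 3.646 → counterexample
(0, 6): LHS = √(6) ≈ 2.449, RHS = √(6) ≈ 2.449 → satisfies claim

That makes 4 counterexamples.

Answer: 4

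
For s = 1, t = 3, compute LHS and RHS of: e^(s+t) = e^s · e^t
LHS = e^(1+3) = e^4 ≈ 54.6
RHS = e^1 · e^3 = e^4 ≈ 54.6

LHS = RHS: the two sides agree.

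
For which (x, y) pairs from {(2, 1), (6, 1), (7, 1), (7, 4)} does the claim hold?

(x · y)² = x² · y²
All pairs

Testing each pair:
(2, 1): LHS = 4, RHS = 4 → holds
(6, 1): LHS = 36, RHS = 36 → holds
(7, 1): LHS = 49, RHS = 49 → holds
(7, 4): LHS = 784, RHS = 784 → holds

Every pair satisfies the claim.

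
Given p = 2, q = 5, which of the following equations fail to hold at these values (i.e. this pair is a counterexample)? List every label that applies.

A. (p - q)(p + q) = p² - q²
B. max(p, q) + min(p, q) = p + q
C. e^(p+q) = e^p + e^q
Evaluating each claim at the given values:
A. LHS = -21, RHS = -21 → holds here (LHS = RHS)
B. LHS = 7, RHS = 7 → holds here (LHS = RHS)
C. LHS = e^7 ≈ 1097, RHS = e^2 + e^5 ≈ 155.8 → fails here (LHS ≠ RHS)

Answer: C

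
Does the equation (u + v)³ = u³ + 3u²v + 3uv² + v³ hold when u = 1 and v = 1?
Holds

Substituting u = 1, v = 1:

LHS = (1 + 1)³ = 8
RHS = 1³ + 3·1²·1 + 3·1·1² + 1³ = 8

LHS = RHS, so the equation holds at this point.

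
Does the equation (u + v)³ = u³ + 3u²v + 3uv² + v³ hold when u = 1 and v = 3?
Holds

Substituting u = 1, v = 3:

LHS = (1 + 3)³ = 64
RHS = 1³ + 3·1²·3 + 3·1·3² + 3³ = 64

LHS = RHS, so the equation holds at this point.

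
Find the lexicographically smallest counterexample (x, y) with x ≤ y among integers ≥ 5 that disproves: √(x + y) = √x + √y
(x, y) = (5, 5)

Substituting (5, 5) into the claim:
LHS = √(5 + 5) = √(10) ≈ 3.162
RHS = √5 + √5 = 2·√(5) ≈ 4.472

Since LHS ≠ RHS, this pair disproves the claim, and no lexicographically smaller pair (x ≤ y, integers ≥ 5) does.

For instance (7, 11) is also a counterexample (LHS = 3·√(2) ≈ 4.243, RHS = √(7) + √(11) ≈ 5.962), but it's lexicographically larger.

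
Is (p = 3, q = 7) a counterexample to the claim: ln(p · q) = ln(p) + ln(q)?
No

Substituting p = 3, q = 7:
LHS = ln(3 · 7) = ln(21) ≈ 3.045
RHS = ln(3) + ln(7) ≈ 3.045

The sides agree, so this pair does not disprove the claim.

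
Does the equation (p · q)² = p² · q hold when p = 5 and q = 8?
Substituting p = 5, q = 8:

LHS = (5 · 8)² = 1600
RHS = 5² · 8 = 200

LHS ≠ RHS, so the equation does not hold at this point.

Answer: Fails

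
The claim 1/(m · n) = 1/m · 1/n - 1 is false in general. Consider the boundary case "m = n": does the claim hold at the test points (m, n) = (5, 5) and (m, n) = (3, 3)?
At (5, 5): LHS = 1/25 ≠ RHS = -24/25
At (3, 3): LHS = 1/9 ≠ RHS = -8/9

Answer: No, fails at both test points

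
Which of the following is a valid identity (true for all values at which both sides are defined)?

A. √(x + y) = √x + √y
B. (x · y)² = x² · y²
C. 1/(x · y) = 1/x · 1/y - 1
B

A: fails at (3, 4) — LHS = √(7) ≈ 2.646, RHS = √(3) + 2 ≈ 3.732.
B: holds — e.g. at (4, 4), both sides equal 256.
C: fails at (1, 4) — LHS = 1/4, RHS = -3/4.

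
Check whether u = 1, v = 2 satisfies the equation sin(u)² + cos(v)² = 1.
Fails

Substituting u = 1, v = 2:

LHS = sin(1)² + cos(2)² ≈ 0.8813
RHS = 1

LHS ≠ RHS, so the equation does not hold at this point.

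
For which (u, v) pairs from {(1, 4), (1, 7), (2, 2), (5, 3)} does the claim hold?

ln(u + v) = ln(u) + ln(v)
Testing each pair:
(1, 4): LHS = ln(5) ≈ 1.609, RHS = ln(4) ≈ 1.386 → fails
(1, 7): LHS = ln(8) ≈ 2.079, RHS = ln(7) ≈ 1.946 → fails
(2, 2): LHS = ln(4) ≈ 1.386, RHS = 2·ln(2) ≈ 1.386 → holds
(5, 3): LHS = ln(8) ≈ 2.079, RHS = ln(3) + ln(5) ≈ 2.708 → fails

1 of 4 pairs satisfies the claim.

Answer: (2, 2)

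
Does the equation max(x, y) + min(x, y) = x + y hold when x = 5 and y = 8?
Substituting x = 5, y = 8:

LHS = max(5, 8) + min(5, 8) = 13
RHS = 5 + 8 = 13

LHS = RHS, so the equation holds at this point.

Answer: Holds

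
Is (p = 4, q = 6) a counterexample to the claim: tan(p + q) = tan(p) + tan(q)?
Yes

Substituting p = 4, q = 6:
LHS = tan(4 + 6) = tan(10) ≈ 0.6484
RHS = tan(4) + tan(6) ≈ 0.8668

Since LHS ≠ RHS, this pair disproves the claim.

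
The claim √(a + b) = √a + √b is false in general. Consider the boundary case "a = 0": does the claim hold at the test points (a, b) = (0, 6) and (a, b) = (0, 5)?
At (0, 6): LHS = √(6) ≈ 2.449, RHS = √(6) ≈ 2.449 → equal
At (0, 5): LHS = √(5) ≈ 2.236, RHS = √(5) ≈ 2.236 → equal

So the claim does hold at both of these boundary points, even though it is not an identity.

Answer: Yes, holds at both test points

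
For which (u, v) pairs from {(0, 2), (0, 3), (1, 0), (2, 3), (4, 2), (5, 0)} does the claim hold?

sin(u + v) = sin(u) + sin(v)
(0, 2), (0, 3), (1, 0), (5, 0)

Testing each pair:
(0, 2): LHS = sin(2) ≈ 0.9093, RHS = sin(2) ≈ 0.9093 → holds
(0, 3): LHS = sin(3) ≈ 0.1411, RHS = sin(3) ≈ 0.1411 → holds
(1, 0): LHS = sin(1) ≈ 0.8415, RHS = sin(1) ≈ 0.8415 → holds
(2, 3): LHS = sin(5) ≈ -0.9589, RHS = sin(3) + sin(2) ≈ 1.05 → fails
(4, 2): LHS = sin(6) ≈ -0.2794, RHS = sin(4) + sin(2) ≈ 0.1525 → fails
(5, 0): LHS = sin(5) ≈ -0.9589, RHS = sin(5) ≈ -0.9589 → holds

4 of 6 pairs satisfy the claim.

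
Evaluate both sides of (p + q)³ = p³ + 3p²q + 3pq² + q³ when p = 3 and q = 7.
LHS = (3 + 7)³ = 1000
RHS = 3³ + 3·3²·7 + 3·3·7² + 7³ = 1000

LHS = RHS: the two sides agree.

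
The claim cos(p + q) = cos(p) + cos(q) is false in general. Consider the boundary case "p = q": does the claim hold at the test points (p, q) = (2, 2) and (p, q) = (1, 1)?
No, fails at both test points

At (2, 2): LHS = cos(4) ≈ -0.6536 ≠ RHS = 2·cos(2) ≈ -0.8323
At (1, 1): LHS = cos(2) ≈ -0.4161 ≠ RHS = 2·cos(1) ≈ 1.081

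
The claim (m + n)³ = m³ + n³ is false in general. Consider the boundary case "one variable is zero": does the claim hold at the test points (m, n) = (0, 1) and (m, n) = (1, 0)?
Yes, holds at both test points

At (0, 1): LHS = 1, RHS = 1 → equal
At (1, 0): LHS = 1, RHS = 1 → equal

So the claim does hold at both of these boundary points, even though it is not an identity.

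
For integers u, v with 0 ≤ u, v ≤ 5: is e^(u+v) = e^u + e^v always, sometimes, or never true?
The claim fails for every pair in the range. For instance at (u, v) = (5, 4): LHS = e^9 ≈ 8103, RHS = e^4 + e^5 ≈ 203.

Answer: Never true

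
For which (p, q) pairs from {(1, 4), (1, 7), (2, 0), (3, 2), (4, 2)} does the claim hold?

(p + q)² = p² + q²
(2, 0)

Testing each pair:
(1, 4): LHS = 25, RHS = 17 → fails
(1, 7): LHS = 64, RHS = 50 → fails
(2, 0): LHS = 4, RHS = 4 → holds
(3, 2): LHS = 25, RHS = 13 → fails
(4, 2): LHS = 36, RHS = 20 → fails

1 of 5 pairs satisfies the claim.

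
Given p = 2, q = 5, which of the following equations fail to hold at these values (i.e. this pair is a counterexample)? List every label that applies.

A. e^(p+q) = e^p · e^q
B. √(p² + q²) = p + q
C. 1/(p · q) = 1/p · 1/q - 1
B, C

Evaluating each claim at the given values:
A. LHS = e^7 ≈ 1097, RHS = e^7 ≈ 1097 → holds here (LHS = RHS)
B. LHS = √(29) ≈ 5.385, RHS = 7 → fails here (LHS ≠ RHS)
C. LHS = 1/10, RHS = -9/10 → fails here (LHS ≠ RHS)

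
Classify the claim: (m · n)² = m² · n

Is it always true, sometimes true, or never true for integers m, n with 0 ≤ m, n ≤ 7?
It holds at (m, n) = (5, 0) (both sides equal 0), but fails at (m, n) = (3, 5) (LHS = 225, RHS = 45).

Answer: Sometimes true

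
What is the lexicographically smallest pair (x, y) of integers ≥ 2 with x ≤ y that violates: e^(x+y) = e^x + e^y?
(x, y) = (2, 2)

Substituting (2, 2) into the claim:
LHS = e^(2+2) = e^4 ≈ 54.6
RHS = e^2 + e^2 = 2·e^2 ≈ 14.78

Since LHS ≠ RHS, this pair disproves the claim, and no lexicographically smaller pair (x ≤ y, integers ≥ 2) does.

For instance (3, 6) is also a counterexample (LHS = e^9 ≈ 8103, RHS = e^3 + e^6 ≈ 423.5), but it's lexicographically larger.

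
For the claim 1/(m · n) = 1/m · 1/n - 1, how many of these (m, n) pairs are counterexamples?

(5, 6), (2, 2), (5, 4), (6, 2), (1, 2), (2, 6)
6

Testing each pair:
(5, 6): LHS = 1/30, RHS = -29/30 → counterexample
(2, 2): LHS = 1/4, RHS = -3/4 → counterexample
(5, 4): LHS = 1/20, RHS = -19/20 → counterexample
(6, 2): LHS = 1/12, RHS = -11/12 → counterexample
(1, 2): LHS = 1/2, RHS = -1/2 → counterexample
(2, 6): LHS = 1/12, RHS = -11/12 → counterexample

That makes 6 counterexamples.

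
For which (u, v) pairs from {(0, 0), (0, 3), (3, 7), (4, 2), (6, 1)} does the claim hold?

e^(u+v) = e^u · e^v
Testing each pair:
(0, 0): LHS = 1, RHS = 1 → holds
(0, 3): LHS = e^3 ≈ 20.09, RHS = e^3 ≈ 20.09 → holds
(3, 7): LHS = e^10 ≈ 22026.5, RHS = e^10 ≈ 22026.5 → holds
(4, 2): LHS = e^6 ≈ 403.4, RHS = e^6 ≈ 403.4 → holds
(6, 1): LHS = e^7 ≈ 1097, RHS = e^7 ≈ 1097 → holds

Every pair satisfies the claim.

Answer: All pairs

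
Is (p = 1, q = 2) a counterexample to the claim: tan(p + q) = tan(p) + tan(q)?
Yes

Substituting p = 1, q = 2:
LHS = tan(1 + 2) = tan(3) ≈ -0.1425
RHS = tan(1) + tan(2) ≈ -0.6276

Since LHS ≠ RHS, this pair disproves the claim.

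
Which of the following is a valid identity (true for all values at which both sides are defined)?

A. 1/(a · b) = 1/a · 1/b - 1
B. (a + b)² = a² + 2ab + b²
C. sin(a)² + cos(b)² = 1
B

A: fails at (3, 3) — LHS = 1/9, RHS = -8/9.
B: holds — e.g. at (1, 1), both sides equal 4.
C: fails at (3, 4) — LHS = sin(3)² + cos(4)² ≈ 0.4472, RHS = 1.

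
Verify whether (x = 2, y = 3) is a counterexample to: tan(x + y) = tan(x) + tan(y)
Substituting x = 2, y = 3:
LHS = tan(2 + 3) = tan(5) ≈ -3.381
RHS = tan(2) + tan(3) ≈ -2.328

Since LHS ≠ RHS, this pair disproves the claim.

Answer: Yes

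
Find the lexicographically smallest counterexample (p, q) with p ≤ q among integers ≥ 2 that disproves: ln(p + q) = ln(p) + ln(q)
Substituting (2, 3) into the claim:
LHS = ln(2 + 3) = ln(5) ≈ 1.609
RHS = ln(2) + ln(3) ≈ 1.792

Since LHS ≠ RHS, this pair disproves the claim, and no lexicographically smaller pair (p ≤ q, integers ≥ 2) does.

For instance (2, 8) is also a counterexample (LHS = ln(10) ≈ 2.303, RHS = ln(2) + ln(8) ≈ 2.773), but it's lexicographically larger.

Answer: (p, q) = (2, 3)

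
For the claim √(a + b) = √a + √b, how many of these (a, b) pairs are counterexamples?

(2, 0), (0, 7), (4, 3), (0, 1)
1

Testing each pair:
(2, 0): LHS = √(2) ≈ 1.414, RHS = √(2) ≈ 1.414 → satisfies claim
(0, 7): LHS = √(7) ≈ 2.646, RHS = √(7) ≈ 2.646 → satisfies claim
(4, 3): LHS = √(7) ≈ 2.646, RHS = √(3) + 2 ≈ 3.732 → counterexample
(0, 1): LHS = 1, RHS = 1 → satisfies claim

That makes 1 counterexample.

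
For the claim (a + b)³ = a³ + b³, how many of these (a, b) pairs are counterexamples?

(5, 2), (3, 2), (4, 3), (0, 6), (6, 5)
4

Testing each pair:
(5, 2): LHS = 343, RHS = 133 → counterexample
(3, 2): LHS = 125, RHS = 35 → counterexample
(4, 3): LHS = 343, RHS = 91 → counterexample
(0, 6): LHS = 216, RHS = 216 → satisfies claim
(6, 5): LHS = 1331, RHS = 341 → counterexample

That makes 4 counterexamples.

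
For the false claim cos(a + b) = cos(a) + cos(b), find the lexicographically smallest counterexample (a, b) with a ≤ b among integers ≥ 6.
(a, b) = (6, 6)

Substituting (6, 6) into the claim:
LHS = cos(6 + 6) = cos(12) ≈ 0.8439
RHS = cos(6) + cos(6) = 2·cos(6) ≈ 1.92

Since LHS ≠ RHS, this pair disproves the claim, and no lexicographically smaller pair (a ≤ b, integers ≥ 6) does.

For instance (7, 8) is also a counterexample (LHS = cos(15) ≈ -0.7597, RHS = cos(8) + cos(7) ≈ 0.6084), but it's lexicographically larger.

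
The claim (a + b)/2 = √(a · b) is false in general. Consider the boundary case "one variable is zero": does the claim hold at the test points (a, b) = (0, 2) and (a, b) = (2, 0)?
No, fails at both test points

At (0, 2): LHS = 1 ≠ RHS = 0
At (2, 0): LHS = 1 ≠ RHS = 0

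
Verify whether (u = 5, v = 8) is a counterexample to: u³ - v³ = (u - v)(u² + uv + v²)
Substituting u = 5, v = 8:
LHS = 5³ - 8³ = -387
RHS = (5 - 8)(5² + 5·8 + 8²) = -387

The sides agree, so this pair does not disprove the claim.

Answer: No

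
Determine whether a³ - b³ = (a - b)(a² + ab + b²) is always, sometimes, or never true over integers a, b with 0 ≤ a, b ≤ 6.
The identity holds for every pair in the range. For instance at (a, b) = (0, 1): both sides equal -1.

Answer: Always true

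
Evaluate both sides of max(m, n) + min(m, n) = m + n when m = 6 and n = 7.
LHS = max(6, 7) + min(6, 7) = 13
RHS = 6 + 7 = 13

LHS = RHS: the two sides agree.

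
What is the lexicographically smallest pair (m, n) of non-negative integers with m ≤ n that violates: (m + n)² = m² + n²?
(m, n) = (1, 1)

Substituting (1, 1) into the claim:
LHS = (1 + 1)² = 4
RHS = 1² + 1² = 2

Since LHS ≠ RHS, this pair disproves the claim, and no lexicographically smaller pair (m ≤ n, non-negative integers) does.

For instance (4, 7) is also a counterexample (LHS = 121, RHS = 65), but it's lexicographically larger.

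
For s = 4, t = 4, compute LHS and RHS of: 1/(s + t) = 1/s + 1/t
LHS = 1/(4 + 4) = 1/8
RHS = 1/4 + 1/4 = 1/2

LHS ≠ RHS, so the equation does not hold here.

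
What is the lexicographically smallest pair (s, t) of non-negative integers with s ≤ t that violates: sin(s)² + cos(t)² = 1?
Substituting (0, 1) into the claim:
LHS = sin(0)² + cos(1)² = cos(1)² ≈ 0.2919
RHS = 1

Since LHS ≠ RHS, this pair disproves the claim, and no lexicographically smaller pair (s ≤ t, non-negative integers) does.

For instance (0, 7) is also a counterexample (LHS = cos(7)² ≈ 0.5684, RHS = 1), but it's lexicographically larger.

Answer: (s, t) = (0, 1)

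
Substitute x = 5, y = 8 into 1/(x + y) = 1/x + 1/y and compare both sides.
LHS = 1/(5 + 8) = 1/13
RHS = 1/5 + 1/8 = 13/40

LHS ≠ RHS, so the equation does not hold here.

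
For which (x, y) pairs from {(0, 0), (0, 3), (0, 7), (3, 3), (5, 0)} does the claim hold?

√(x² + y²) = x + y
(0, 0), (0, 3), (0, 7), (5, 0)

Testing each pair:
(0, 0): LHS = 0, RHS = 0 → holds
(0, 3): LHS = 3, RHS = 3 → holds
(0, 7): LHS = 7, RHS = 7 → holds
(3, 3): LHS = 3·√(2) ≈ 4.243, RHS = 6 → fails
(5, 0): LHS = 5, RHS = 5 → holds

4 of 5 pairs satisfy the claim.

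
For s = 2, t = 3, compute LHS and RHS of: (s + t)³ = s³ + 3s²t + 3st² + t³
LHS = (2 + 3)³ = 125
RHS = 2³ + 3·2²·3 + 3·2·3² + 3³ = 125

LHS = RHS: the two sides agree.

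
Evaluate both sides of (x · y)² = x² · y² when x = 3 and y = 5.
LHS = (3 · 5)² = 225
RHS = 3² · 5² = 225

LHS = RHS: the two sides agree.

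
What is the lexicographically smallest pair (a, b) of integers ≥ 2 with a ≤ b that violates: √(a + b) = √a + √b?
(a, b) = (2, 2)

Substituting (2, 2) into the claim:
LHS = √(2 + 2) = 2
RHS = √2 + √2 = 2·√(2) ≈ 2.828

Since LHS ≠ RHS, this pair disproves the claim, and no lexicographically smaller pair (a ≤ b, integers ≥ 2) does.

For instance (3, 3) is also a counterexample (LHS = √(6) ≈ 2.449, RHS = 2·√(3) ≈ 3.464), but it's lexicographically larger.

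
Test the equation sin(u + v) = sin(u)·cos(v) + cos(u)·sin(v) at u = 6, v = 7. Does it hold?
Holds

Substituting u = 6, v = 7:

LHS = sin(6 + 7) = sin(13) ≈ 0.4202
RHS = sin(6)·cos(7) + cos(6)·sin(7) = sin(6)·cos(7) + sin(7)·cos(6) ≈ 0.4202

LHS = RHS, so the equation holds at this point.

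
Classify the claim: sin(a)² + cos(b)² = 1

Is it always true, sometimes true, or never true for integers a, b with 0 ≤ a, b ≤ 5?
Sometimes true

It holds at (a, b) = (2, 2) (both sides equal 1), but fails at (a, b) = (0, 3) (LHS = cos(3)² ≈ 0.9801, RHS = 1).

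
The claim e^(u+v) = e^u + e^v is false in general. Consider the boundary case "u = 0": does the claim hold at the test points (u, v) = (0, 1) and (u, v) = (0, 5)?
At (0, 1): LHS = e ≈ 2.718 ≠ RHS = 1 + e ≈ 3.718
At (0, 5): LHS = e^5 ≈ 148.4 ≠ RHS = 1 + e^5 ≈ 149.4

Answer: No, fails at both test points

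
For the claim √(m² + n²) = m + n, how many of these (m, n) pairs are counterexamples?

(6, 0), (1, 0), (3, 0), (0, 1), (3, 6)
1

Testing each pair:
(6, 0): LHS = 6, RHS = 6 → satisfies claim
(1, 0): LHS = 1, RHS = 1 → satisfies claim
(3, 0): LHS = 3, RHS = 3 → satisfies claim
(0, 1): LHS = 1, RHS = 1 → satisfies claim
(3, 6): LHS = 3·√(5) ≈ 6.708, RHS = 9 → counterexample

That makes 1 counterexample.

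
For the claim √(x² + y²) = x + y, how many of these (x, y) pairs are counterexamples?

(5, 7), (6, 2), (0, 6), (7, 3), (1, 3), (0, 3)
Testing each pair:
(5, 7): LHS = √(74) ≈ 8.602, RHS = 12 → counterexample
(6, 2): LHS = 2·√(10) ≈ 6.325, RHS = 8 → counterexample
(0, 6): LHS = 6, RHS = 6 → satisfies claim
(7, 3): LHS = √(58) ≈ 7.616, RHS = 10 → counterexample
(1, 3): LHS = √(10) ≈ 3.162, RHS = 4 → counterexample
(0, 3): LHS = 3, RHS = 3 → satisfies claim

That makes 4 counterexamples.

Answer: 4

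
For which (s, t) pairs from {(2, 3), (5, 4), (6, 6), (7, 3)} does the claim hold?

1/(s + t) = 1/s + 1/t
None

Testing each pair:
(2, 3): LHS = 1/5, RHS = 5/6 → fails
(5, 4): LHS = 1/9, RHS = 9/20 → fails
(6, 6): LHS = 1/12, RHS = 1/3 → fails
(7, 3): LHS = 1/10, RHS = 10/21 → fails

No pair satisfies the claim.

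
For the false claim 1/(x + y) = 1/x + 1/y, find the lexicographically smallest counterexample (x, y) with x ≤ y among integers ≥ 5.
Substituting (5, 5) into the claim:
LHS = 1/(5 + 5) = 1/10
RHS = 1/5 + 1/5 = 2/5

Since LHS ≠ RHS, this pair disproves the claim, and no lexicographically smaller pair (x ≤ y, integers ≥ 5) does.

For instance (11, 11) is also a counterexample (LHS = 1/22, RHS = 2/11), but it's lexicographically larger.

Answer: (x, y) = (5, 5)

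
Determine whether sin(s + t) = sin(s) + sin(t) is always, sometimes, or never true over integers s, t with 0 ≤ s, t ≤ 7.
Sometimes true

It holds at (s, t) = (5, 0) (both sides equal sin(5) ≈ -0.9589), but fails at (s, t) = (4, 7) (LHS = sin(11) ≈ -1, RHS = sin(4) + sin(7) ≈ -0.09982).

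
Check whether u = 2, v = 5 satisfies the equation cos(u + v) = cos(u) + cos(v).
Fails

Substituting u = 2, v = 5:

LHS = cos(2 + 5) = cos(7) ≈ 0.7539
RHS = cos(2) + cos(5) ≈ -0.1325

LHS ≠ RHS, so the equation does not hold at this point.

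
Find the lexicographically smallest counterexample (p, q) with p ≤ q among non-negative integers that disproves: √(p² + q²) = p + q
(p, q) = (1, 1)

Substituting (1, 1) into the claim:
LHS = √(1² + 1²) = √(2) ≈ 1.414
RHS = 1 + 1 = 2

Since LHS ≠ RHS, this pair disproves the claim, and no lexicographically smaller pair (p ≤ q, non-negative integers) does.

For instance (2, 2) is also a counterexample (LHS = 2·√(2) ≈ 2.828, RHS = 4), but it's lexicographically larger.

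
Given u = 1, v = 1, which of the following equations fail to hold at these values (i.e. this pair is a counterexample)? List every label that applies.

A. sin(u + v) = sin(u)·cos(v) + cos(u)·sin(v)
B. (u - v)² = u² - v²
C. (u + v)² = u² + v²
C

Evaluating each claim at the given values:
A. LHS = sin(2) ≈ 0.9093, RHS = 2·sin(1)·cos(1) ≈ 0.9093 → holds here (LHS = RHS)
B. LHS = 0, RHS = 0 → holds here (LHS = RHS)
C. LHS = 4, RHS = 2 → fails here (LHS ≠ RHS)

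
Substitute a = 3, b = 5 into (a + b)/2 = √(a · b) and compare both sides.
LHS = (3 + 5)/2 = 4
RHS = √(3 · 5) = √(15) ≈ 3.873

LHS ≠ RHS (they differ by about 0.127), so the equation does not hold here.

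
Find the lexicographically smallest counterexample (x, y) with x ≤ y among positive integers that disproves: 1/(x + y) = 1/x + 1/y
Substituting (1, 1) into the claim:
LHS = 1/(1 + 1) = 1/2
RHS = 1/1 + 1/1 = 2

Since LHS ≠ RHS, this pair disproves the claim, and no lexicographically smaller pair (x ≤ y, positive integers) does.

For instance (2, 8) is also a counterexample (LHS = 1/10, RHS = 5/8), but it's lexicographically larger.

Answer: (x, y) = (1, 1)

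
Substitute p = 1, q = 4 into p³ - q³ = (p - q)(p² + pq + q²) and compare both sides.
LHS = 1³ - 4³ = -63
RHS = (1 - 4)(1² + 1·4 + 4²) = -63

LHS = RHS: the two sides agree.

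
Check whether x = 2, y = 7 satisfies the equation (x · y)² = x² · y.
Fails

Substituting x = 2, y = 7:

LHS = (2 · 7)² = 196
RHS = 2² · 7 = 28

LHS ≠ RHS, so the equation does not hold at this point.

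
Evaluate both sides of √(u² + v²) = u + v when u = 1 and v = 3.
LHS = √(1² + 3²) = √(10) ≈ 3.162
RHS = 1 + 3 = 4

LHS ≠ RHS (they differ by about 0.8377), so the equation does not hold here.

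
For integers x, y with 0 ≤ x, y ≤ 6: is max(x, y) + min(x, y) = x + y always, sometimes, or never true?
Always true

The identity holds for every pair in the range. For instance at (x, y) = (0, 0): both sides equal 0.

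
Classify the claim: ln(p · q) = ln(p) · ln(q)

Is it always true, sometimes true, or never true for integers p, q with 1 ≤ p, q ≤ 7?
It holds at (p, q) = (1, 1) (both sides equal 0), but fails at (p, q) = (2, 6) (LHS = ln(12) ≈ 2.485, RHS = ln(2)·ln(6) ≈ 1.242).

Answer: Sometimes true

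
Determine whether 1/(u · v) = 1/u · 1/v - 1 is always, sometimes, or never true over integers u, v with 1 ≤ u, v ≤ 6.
The claim fails for every pair in the range. For instance at (u, v) = (3, 5): LHS = 1/15, RHS = -14/15.

Answer: Never true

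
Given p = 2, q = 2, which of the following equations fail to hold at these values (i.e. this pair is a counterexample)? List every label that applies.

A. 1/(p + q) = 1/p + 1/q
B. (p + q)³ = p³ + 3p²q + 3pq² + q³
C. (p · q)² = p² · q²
A

Evaluating each claim at the given values:
A. LHS = 1/4, RHS = 1 → fails here (LHS ≠ RHS)
B. LHS = 64, RHS = 64 → holds here (LHS = RHS)
C. LHS = 16, RHS = 16 → holds here (LHS = RHS)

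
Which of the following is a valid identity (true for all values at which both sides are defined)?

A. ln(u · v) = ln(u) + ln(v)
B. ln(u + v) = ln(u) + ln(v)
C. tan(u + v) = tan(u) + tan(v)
A

A: holds — e.g. at (6, 7), both sides equal ln(42) ≈ 3.738.
B: fails at (2, 7) — LHS = ln(9) ≈ 2.197, RHS = ln(2) + ln(7) ≈ 2.639.
C: fails at (4, 6) — LHS = tan(10) ≈ 0.6484, RHS = tan(6) + tan(4) ≈ 0.8668.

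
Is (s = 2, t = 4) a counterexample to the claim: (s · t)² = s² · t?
Substituting s = 2, t = 4:
LHS = (2 · 4)² = 64
RHS = 2² · 4 = 16

Since LHS ≠ RHS, this pair disproves the claim.

Answer: Yes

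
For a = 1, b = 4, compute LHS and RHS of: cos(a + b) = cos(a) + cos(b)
LHS = cos(1 + 4) = cos(5) ≈ 0.2837
RHS = cos(1) + cos(4) ≈ -0.1133

LHS ≠ RHS (they differ by about 0.397), so the equation does not hold here.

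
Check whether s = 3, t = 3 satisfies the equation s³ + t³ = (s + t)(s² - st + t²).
Substituting s = 3, t = 3:

LHS = 3³ + 3³ = 54
RHS = (3 + 3)(3² - 3·3 + 3²) = 54

LHS = RHS, so the equation holds at this point.

Answer: Holds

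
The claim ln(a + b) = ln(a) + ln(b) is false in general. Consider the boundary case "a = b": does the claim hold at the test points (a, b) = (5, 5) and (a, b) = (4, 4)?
At (5, 5): LHS = ln(10) ≈ 2.303 ≠ RHS = 2·ln(5) ≈ 3.219
At (4, 4): LHS = ln(8) ≈ 2.079 ≠ RHS = 2·ln(4) ≈ 2.773

Answer: No, fails at both test points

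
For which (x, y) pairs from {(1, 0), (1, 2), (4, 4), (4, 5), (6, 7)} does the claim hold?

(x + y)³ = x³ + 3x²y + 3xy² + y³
All pairs

Testing each pair:
(1, 0): LHS = 1, RHS = 1 → holds
(1, 2): LHS = 27, RHS = 27 → holds
(4, 4): LHS = 512, RHS = 512 → holds
(4, 5): LHS = 729, RHS = 729 → holds
(6, 7): LHS = 2197, RHS = 2197 → holds

Every pair satisfies the claim.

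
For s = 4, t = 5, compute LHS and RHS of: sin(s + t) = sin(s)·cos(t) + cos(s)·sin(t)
LHS = sin(4 + 5) = sin(9) ≈ 0.4121
RHS = sin(4)·cos(5) + cos(4)·sin(5) = sin(4)·cos(5) + sin(5)·cos(4) ≈ 0.4121

LHS = RHS: the two sides agree.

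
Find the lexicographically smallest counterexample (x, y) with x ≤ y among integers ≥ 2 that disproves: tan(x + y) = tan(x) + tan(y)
Substituting (2, 2) into the claim:
LHS = tan(2 + 2) = tan(4) ≈ 1.158
RHS = tan(2) + tan(2) = 2·tan(2) ≈ -4.37

Since LHS ≠ RHS, this pair disproves the claim, and no lexicographically smaller pair (x ≤ y, integers ≥ 2) does.

For instance (7, 9) is also a counterexample (LHS = tan(16) ≈ 0.3006, RHS = tan(9) + tan(7) ≈ 0.4191), but it's lexicographically larger.

Answer: (x, y) = (2, 2)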